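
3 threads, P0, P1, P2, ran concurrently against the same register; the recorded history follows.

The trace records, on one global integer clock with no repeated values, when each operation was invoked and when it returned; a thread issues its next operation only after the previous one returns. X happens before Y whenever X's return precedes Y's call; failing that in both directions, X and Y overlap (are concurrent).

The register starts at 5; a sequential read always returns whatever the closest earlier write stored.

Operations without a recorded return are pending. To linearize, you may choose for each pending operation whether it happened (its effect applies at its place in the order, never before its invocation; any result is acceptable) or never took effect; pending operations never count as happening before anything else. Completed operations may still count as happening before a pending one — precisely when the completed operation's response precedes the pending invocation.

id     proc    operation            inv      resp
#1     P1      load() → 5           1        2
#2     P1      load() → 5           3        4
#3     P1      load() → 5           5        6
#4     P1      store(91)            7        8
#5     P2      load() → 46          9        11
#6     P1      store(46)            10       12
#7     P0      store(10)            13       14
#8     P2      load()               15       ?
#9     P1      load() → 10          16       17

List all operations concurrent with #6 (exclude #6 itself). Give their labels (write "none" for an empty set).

#6 spans [10,12]: anything still running between times 10 and 12 counts as concurrent
#1 [1,2]: before
#2 [3,4]: before
#3 [5,6]: before
#4 [7,8]: before
#5 [9,11]: concurrent
#7 [13,14]: after
#8 [15,…): after
#9 [16,17]: after

#5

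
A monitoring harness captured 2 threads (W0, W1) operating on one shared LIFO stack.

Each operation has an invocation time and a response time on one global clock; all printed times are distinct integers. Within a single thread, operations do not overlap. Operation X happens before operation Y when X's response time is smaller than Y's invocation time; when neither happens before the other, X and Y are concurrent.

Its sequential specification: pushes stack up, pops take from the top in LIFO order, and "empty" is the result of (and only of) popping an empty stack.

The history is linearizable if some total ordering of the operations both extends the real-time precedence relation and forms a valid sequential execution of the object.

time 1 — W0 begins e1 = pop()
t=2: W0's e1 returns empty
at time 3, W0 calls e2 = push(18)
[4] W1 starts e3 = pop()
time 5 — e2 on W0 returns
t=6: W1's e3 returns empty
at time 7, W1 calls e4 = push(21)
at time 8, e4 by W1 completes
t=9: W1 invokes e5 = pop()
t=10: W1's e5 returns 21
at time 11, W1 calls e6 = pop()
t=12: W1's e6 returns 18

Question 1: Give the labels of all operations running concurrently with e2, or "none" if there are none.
e3

e2 spans [3,5]; an op avoiding the whole window 3..5 is ordered, any other is concurrent
e1 [1,2]: before
e3 [4,6]: concurrent
e4 [7,8]: after
e5 [9,10]: after
e6 [11,12]: after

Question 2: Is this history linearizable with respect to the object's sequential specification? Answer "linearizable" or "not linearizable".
linearizable

a witness: e1, e3, e2, e4, e5, e6
step 1: e1 pop() → empty — stack <>
step 2: e3 pop() → empty — stack <>
step 3: e2 push(18) — stack <18>
step 4: e4 push(21) — stack <18,21>
step 5: e5 pop() → 21 — stack <18>
step 6: e6 pop() → 18 — stack <>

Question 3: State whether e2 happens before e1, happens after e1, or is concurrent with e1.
after

e2 spans [3,5], e1 spans [1,2]
resp(e1)=2 < inv(e2)=3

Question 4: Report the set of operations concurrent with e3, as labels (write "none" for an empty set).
e2

concurrent with e3 ([4,6]): every op whose interval crosses 4..6
e1 [1,2]: before
e2 [3,5]: concurrent
e4 [7,8]: after
e5 [9,10]: after
e6 [11,12]: after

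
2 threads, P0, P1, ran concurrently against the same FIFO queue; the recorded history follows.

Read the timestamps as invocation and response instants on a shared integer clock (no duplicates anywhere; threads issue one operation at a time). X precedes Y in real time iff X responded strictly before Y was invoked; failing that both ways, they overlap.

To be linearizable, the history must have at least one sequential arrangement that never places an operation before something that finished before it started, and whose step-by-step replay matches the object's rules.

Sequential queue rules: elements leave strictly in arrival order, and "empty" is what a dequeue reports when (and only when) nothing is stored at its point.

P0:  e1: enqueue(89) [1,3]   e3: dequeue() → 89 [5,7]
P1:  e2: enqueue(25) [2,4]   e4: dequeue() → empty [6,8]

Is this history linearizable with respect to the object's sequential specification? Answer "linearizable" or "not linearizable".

the violation lands at event 8, e4's response at time 8: events 1..7 linearize, events 1..8 do not
every one of the 4 real-time-consistent orders over 4 completed FIFO queue ops fails the sequential spec
sample order e1, e2, e3, e4 stalls at step 4 — e4 dequeue() → empty has no legal effect
sample order e1, e2, e4, e3 stalls at step 3 — e4 dequeue() → empty has no legal effect

not linearizable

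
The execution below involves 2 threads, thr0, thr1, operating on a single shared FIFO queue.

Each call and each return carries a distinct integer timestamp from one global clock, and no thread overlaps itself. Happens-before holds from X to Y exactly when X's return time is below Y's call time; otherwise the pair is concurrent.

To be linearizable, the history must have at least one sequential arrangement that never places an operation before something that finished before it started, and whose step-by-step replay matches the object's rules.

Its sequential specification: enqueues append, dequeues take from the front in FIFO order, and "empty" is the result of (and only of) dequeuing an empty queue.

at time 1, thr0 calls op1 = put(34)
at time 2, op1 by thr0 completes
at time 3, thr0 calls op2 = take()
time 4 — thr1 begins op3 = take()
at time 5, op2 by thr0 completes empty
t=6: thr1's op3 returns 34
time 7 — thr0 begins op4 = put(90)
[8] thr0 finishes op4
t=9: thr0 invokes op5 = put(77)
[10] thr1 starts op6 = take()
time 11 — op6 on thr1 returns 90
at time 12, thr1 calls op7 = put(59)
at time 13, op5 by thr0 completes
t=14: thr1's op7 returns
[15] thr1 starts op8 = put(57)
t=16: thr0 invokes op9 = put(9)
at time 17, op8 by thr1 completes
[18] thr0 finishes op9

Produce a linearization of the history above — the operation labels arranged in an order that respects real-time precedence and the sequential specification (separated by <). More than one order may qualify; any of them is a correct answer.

op1 < op3 < op2 < op4 < op5 < op6 < op7 < op8 < op9

step 1: op1 put(34) — queue <34>
step 2: op3 take() → 34 — queue <>
step 3: op2 take() → empty — queue <>
step 4: op4 put(90) — queue <90>
step 5: op5 put(77) — queue <90,77>
step 6: op6 take() → 90 — queue <77>
step 7: op7 put(59) — queue <77,59>
step 8: op8 put(57) — queue <77,59,57>
step 9: op9 put(9) — queue <77,59,57,9>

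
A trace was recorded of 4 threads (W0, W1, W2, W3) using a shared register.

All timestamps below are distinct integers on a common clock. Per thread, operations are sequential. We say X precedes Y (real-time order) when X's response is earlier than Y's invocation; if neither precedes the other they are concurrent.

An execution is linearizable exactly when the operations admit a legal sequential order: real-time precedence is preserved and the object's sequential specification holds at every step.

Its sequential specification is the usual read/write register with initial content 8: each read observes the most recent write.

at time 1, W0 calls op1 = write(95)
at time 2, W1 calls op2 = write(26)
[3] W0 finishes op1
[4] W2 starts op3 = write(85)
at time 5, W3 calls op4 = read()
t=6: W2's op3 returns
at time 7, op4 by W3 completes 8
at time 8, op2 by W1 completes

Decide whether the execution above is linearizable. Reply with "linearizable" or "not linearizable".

through event 6 a valid linearization exists; event 7 (op4 responding at time 7) ends that
the 3 completed operations admit 2 real-time orders; each fails the register replay
including or dropping the 1 pending operation (op2) in any combination fails
e.g. op1, op3, op4 (pending dropped): illegal at step 3, since op4 read() → 8 cannot apply there
e.g. op1, op4, op3 (pending dropped): illegal at step 2, since op4 read() → 8 cannot apply there

not linearizable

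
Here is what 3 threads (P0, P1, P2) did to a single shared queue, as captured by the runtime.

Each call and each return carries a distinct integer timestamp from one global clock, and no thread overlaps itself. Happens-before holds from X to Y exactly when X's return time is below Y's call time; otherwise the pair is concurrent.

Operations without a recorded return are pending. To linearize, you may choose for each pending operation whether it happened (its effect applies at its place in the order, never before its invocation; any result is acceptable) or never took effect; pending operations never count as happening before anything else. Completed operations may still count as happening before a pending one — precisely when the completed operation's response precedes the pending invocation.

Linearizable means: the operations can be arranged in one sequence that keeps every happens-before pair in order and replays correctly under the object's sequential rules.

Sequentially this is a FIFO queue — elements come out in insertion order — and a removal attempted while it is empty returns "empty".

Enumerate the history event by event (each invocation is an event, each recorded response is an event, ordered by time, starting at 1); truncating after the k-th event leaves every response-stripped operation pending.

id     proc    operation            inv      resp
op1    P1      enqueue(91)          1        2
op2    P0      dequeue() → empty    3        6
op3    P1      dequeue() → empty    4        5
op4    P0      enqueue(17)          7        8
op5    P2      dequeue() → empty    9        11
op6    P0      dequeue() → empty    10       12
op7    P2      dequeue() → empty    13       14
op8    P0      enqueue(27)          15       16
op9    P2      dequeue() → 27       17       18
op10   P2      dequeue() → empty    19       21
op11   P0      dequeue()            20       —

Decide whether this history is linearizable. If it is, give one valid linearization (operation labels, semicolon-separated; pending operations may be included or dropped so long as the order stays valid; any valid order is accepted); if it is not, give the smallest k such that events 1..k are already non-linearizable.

the violation lands at event 6, op2's response at time 6: events 1..5 linearize, events 1..6 do not
no legal order exists: 2 real-time-consistent candidates over 3 completed queue operations, all rejected
one such order, op1, op2, op3, breaks at step 2 where op2 dequeue() → empty is illegal
one such order, op1, op3, op2, breaks at step 2 where op3 dequeue() → empty is illegal

not linearizable — minimal violating prefix: 6 events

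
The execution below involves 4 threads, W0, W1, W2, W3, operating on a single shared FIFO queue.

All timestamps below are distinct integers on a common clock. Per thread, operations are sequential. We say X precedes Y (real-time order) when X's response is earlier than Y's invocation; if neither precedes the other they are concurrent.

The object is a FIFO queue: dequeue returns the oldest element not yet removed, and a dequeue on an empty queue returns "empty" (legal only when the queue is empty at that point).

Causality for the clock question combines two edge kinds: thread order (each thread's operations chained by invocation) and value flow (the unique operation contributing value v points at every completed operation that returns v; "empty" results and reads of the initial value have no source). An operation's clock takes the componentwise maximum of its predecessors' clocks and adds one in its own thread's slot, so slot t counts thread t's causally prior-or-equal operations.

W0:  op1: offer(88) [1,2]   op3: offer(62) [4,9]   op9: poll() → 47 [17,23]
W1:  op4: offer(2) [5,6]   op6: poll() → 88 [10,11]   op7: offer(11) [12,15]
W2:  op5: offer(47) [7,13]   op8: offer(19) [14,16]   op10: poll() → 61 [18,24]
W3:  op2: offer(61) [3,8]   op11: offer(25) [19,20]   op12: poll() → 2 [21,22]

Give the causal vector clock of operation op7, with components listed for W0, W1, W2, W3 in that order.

(1, 3, 0, 0)

op2, invoked 3, has no incoming edges; only W3's bump applies → (0, 0, 0, 1)
op5, invoked 7, has no incoming edges; only W2's bump applies → (0, 0, 1, 0)
op4, invoked 5, has no incoming edges; only W1's bump applies → (0, 1, 0, 0)
op1, invoked 1, has no incoming edges; only W0's bump applies → (1, 0, 0, 0)
invoked at 19, op11 merges VC(op2)=(0, 0, 0, 1) and bumps W3's slot → (0, 0, 0, 2)
invoked at 14, op8 merges VC(op5)=(0, 0, 1, 0) and bumps W2's slot → (0, 0, 2, 0)
invoked at 4, op3 merges VC(op1)=(1, 0, 0, 0) and bumps W0's slot → (2, 0, 0, 0)
invoked at 10, op6 merges VC(op1)=(1, 0, 0, 0), VC(op4)=(0, 1, 0, 0) and bumps W1's slot → (1, 2, 0, 0)
invoked at 18, op10 merges VC(op2)=(0, 0, 0, 1), VC(op8)=(0, 0, 2, 0) and bumps W2's slot → (0, 0, 3, 1)
invoked at 21, op12 merges VC(op4)=(0, 1, 0, 0), VC(op11)=(0, 0, 0, 2) and bumps W3's slot → (0, 1, 0, 3)
invoked at 12, op7 merges VC(op6)=(1, 2, 0, 0) and bumps W1's slot → (1, 3, 0, 0)
invoked at 17, op9 merges VC(op3)=(2, 0, 0, 0), VC(op5)=(0, 0, 1, 0) and bumps W0's slot → (3, 0, 1, 0)
target: VC(op7) = (1, 3, 0, 0)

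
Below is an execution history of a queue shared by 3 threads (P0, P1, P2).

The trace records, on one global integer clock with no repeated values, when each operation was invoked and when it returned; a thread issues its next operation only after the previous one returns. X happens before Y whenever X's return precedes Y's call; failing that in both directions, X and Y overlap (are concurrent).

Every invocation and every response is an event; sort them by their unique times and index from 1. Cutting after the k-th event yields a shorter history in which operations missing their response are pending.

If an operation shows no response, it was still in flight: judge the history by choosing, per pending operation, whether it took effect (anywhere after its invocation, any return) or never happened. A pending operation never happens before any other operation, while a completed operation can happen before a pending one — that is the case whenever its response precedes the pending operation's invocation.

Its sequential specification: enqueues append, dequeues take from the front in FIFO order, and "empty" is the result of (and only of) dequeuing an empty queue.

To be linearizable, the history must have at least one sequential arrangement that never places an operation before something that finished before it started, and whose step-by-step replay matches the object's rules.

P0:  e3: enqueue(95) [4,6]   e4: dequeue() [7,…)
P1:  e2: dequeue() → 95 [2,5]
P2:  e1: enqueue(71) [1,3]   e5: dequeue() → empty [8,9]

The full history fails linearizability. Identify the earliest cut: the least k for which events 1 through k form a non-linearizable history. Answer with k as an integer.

a valid linearization of events 1..4 exists, for instance e1:
1. e1 enqueue(71), leaving queue <71>
adding event 5 (e2 responds at 5) leaves no legal real-time order
no completion choice of the 1 pending operation (e3) rescues it — every subset was tried
one such order, e1, e2 (pending dropped), breaks at step 2 where e2 dequeue() → 95 is illegal
one such order, e2, e1 (pending dropped), breaks at step 1 where e2 dequeue() → 95 is illegal

5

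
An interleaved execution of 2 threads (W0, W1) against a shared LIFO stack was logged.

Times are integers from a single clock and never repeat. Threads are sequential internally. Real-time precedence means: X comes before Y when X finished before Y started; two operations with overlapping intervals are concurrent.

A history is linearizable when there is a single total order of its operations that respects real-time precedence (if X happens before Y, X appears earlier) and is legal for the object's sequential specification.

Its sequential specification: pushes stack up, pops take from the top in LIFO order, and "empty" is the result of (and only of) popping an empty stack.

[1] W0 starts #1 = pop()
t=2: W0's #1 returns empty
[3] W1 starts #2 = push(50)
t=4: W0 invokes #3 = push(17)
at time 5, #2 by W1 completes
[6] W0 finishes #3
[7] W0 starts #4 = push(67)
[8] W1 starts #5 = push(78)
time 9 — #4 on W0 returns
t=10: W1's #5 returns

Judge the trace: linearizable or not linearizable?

one valid linearization: #1, #2, #3, #4, #5
after step 1 (#1 pop() → empty): stack <>
after step 2 (#2 push(50)): stack <50>
after step 3 (#3 push(17)): stack <50,17>
after step 4 (#4 push(67)): stack <50,17,67>
after step 5 (#5 push(78)): stack <50,17,67,78>

linearizable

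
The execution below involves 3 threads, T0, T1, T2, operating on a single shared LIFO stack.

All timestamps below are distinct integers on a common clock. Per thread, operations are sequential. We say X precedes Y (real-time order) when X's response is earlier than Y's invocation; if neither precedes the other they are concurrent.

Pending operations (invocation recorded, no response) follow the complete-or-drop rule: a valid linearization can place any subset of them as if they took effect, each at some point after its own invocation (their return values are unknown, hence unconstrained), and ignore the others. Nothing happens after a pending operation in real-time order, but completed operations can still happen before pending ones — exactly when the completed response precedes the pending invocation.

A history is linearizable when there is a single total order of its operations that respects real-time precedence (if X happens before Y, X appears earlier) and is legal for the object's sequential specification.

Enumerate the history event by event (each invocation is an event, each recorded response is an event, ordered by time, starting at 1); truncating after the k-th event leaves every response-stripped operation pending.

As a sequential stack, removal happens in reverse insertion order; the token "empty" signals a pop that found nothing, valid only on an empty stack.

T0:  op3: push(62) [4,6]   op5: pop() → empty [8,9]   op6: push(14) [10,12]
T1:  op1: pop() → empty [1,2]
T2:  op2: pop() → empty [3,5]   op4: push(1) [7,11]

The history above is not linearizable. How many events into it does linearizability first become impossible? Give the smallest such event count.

events 1..8 are still linearizable — one witness is op1, op2, op3:
after step 1 (op1 pop() → empty): stack <>
after step 2 (op2 pop() → empty): stack <>
after step 3 (op3 push(62)): stack <62>
once event 9 joins (op5's response, time 9), exhaustive search finds no witness
no escape via the 1 pending operation (op4): every completion choice fails
for example op1, op2, op3, op5 (pending dropped) fails at step 4: op5 pop() → empty is not legal there
for example op1, op3, op2, op5 (pending dropped) fails at step 3: op2 pop() → empty is not legal there

9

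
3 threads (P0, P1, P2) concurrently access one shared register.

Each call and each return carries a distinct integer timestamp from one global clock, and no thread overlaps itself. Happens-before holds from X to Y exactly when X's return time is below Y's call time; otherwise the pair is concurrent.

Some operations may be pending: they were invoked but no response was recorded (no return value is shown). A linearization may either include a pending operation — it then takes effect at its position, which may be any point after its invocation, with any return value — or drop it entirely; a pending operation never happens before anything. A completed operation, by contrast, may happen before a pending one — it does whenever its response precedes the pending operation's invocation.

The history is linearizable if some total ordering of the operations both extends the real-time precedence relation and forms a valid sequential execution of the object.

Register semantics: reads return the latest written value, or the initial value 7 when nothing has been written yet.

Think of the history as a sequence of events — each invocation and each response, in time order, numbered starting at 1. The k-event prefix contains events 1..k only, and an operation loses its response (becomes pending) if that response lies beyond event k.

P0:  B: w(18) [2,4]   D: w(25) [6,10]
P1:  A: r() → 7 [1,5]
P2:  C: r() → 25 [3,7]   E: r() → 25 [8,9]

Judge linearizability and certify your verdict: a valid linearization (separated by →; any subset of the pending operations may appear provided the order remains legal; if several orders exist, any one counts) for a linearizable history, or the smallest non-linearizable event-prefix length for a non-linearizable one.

linearizable — witness: A → B → D → C → E

step 1: A r() → 7 — value 7
step 2: B w(18) — value 18
step 3: D w(25) — value 25
step 4: C r() → 25 — value 25
step 5: E r() → 25 — value 25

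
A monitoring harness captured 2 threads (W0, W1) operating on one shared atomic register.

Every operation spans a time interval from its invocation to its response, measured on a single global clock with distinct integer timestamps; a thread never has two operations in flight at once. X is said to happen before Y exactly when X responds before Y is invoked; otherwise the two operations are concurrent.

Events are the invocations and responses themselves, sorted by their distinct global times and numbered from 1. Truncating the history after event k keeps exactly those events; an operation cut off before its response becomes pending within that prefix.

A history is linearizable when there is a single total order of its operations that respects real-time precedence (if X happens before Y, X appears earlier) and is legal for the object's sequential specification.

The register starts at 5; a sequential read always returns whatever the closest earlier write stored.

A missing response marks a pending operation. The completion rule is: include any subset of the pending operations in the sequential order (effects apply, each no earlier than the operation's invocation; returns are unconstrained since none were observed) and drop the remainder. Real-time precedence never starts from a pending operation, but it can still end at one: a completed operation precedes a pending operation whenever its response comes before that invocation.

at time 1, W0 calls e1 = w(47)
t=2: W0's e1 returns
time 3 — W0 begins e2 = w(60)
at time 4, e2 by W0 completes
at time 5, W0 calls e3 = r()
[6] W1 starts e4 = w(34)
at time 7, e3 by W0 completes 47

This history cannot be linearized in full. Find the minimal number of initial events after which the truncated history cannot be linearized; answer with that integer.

one valid order for events 1..6 is e1, e2:
1. e1 w(47), leaving value 47
2. e2 w(60), leaving value 60
with event 7 included (e3 responding at time 7), all real-time-consistent orders fail
no completion choice of the 1 pending operation (e4) rescues it — every subset was tried
e.g. e1, e2, e3 (pending dropped): illegal at step 3, since e3 r() → 47 cannot apply there

7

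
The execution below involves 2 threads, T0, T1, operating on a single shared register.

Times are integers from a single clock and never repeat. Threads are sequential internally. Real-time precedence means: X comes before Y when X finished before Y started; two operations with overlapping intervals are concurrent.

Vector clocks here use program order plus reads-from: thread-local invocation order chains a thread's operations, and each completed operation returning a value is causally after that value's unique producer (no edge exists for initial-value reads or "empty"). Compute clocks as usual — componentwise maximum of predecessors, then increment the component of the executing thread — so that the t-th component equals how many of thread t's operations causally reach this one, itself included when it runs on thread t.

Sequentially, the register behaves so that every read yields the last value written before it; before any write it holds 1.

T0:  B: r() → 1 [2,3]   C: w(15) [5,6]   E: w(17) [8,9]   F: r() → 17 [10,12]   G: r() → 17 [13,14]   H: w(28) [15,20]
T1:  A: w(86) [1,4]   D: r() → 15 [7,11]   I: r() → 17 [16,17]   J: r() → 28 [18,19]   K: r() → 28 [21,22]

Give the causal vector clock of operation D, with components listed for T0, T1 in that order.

(2, 2)

A, invoked 1, has no incoming edges; only T1's bump applies → (0, 1)
B, invoked 2, has no incoming edges; only T0's bump applies → (1, 0)
C (invocation 5): componentwise max over VC(B)=(1, 0), +1 at T0, giving (2, 0)
E (invocation 8): componentwise max over VC(C)=(2, 0), +1 at T0, giving (3, 0)
D (invocation 7): componentwise max over VC(A)=(0, 1), VC(C)=(2, 0), +1 at T1, giving (2, 2)
F (invocation 10): componentwise max over VC(E)=(3, 0), +1 at T0, giving (4, 0)
G (invocation 13): componentwise max over VC(E)=(3, 0), VC(F)=(4, 0), +1 at T0, giving (5, 0)
I (invocation 16): componentwise max over VC(D)=(2, 2), VC(E)=(3, 0), +1 at T1, giving (3, 3)
H (invocation 15): componentwise max over VC(G)=(5, 0), +1 at T0, giving (6, 0)
J (invocation 18): componentwise max over VC(H)=(6, 0), VC(I)=(3, 3), +1 at T1, giving (6, 4)
K (invocation 21): componentwise max over VC(H)=(6, 0), VC(J)=(6, 4), +1 at T1, giving (6, 5)
target: VC(D) = (2, 2)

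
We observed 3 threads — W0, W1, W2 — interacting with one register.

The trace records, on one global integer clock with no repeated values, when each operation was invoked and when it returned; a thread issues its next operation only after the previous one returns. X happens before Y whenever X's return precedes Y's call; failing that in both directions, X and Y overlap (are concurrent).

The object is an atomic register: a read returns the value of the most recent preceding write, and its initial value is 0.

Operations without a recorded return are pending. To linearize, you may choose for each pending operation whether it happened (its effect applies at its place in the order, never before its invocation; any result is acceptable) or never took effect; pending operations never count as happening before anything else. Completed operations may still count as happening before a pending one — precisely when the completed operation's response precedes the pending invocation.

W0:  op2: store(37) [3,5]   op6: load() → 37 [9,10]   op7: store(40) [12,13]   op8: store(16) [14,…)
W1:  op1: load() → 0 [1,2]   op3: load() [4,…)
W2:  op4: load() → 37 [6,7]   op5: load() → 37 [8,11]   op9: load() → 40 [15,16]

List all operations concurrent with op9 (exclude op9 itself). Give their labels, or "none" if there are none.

concurrent with op9 ([15,16]): every op whose interval crosses 15..16
op1 [1,2]: before
op2 [3,5]: before
op3 [4,…): concurrent
op4 [6,7]: before
op5 [8,11]: before
op6 [9,10]: before
op7 [12,13]: before
op8 [14,…): concurrent

op3, op8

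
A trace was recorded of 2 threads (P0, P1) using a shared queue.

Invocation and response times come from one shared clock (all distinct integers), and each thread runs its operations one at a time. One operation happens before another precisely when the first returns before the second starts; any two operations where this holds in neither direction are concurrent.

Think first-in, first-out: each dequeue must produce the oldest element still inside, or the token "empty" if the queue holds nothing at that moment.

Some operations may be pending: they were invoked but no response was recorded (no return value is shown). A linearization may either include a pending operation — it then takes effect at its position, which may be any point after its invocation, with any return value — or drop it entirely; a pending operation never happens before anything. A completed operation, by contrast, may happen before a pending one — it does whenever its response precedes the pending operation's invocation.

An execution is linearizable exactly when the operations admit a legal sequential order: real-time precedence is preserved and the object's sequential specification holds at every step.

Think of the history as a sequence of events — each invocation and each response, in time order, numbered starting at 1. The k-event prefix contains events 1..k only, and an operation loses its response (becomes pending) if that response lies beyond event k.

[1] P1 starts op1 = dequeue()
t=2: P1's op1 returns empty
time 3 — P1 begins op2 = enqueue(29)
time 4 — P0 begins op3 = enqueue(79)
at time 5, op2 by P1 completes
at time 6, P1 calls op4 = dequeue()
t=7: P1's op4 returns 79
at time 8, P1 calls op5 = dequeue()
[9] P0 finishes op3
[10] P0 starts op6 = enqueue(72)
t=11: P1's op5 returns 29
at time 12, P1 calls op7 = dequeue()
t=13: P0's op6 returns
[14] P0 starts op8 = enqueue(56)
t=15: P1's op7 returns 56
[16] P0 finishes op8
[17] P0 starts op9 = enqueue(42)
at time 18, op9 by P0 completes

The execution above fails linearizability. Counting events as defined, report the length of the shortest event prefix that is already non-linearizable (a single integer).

a valid linearization of events 1..14 exists, for instance op1, op3, op2, op4, op5, op6:
1. op1 dequeue() → empty, leaving queue <>
2. op3 enqueue(79), leaving queue <79>
3. op2 enqueue(29), leaving queue <79,29>
4. op4 dequeue() → 79, leaving queue <29>
5. op5 dequeue() → 29, leaving queue <>
6. op6 enqueue(72), leaving queue <72>
with event 15 included (op7 responding at time 15), all real-time-consistent orders fail
every completion of the 1 pending operation (op8) was checked; none linearizes
e.g. op1, op2, op3, op4, op5, op6, op7 (pending dropped): illegal at step 4, since op4 dequeue() → 79 cannot apply there
e.g. op1, op2, op3, op4, op5, op7, op6 (pending dropped): illegal at step 4, since op4 dequeue() → 79 cannot apply there

15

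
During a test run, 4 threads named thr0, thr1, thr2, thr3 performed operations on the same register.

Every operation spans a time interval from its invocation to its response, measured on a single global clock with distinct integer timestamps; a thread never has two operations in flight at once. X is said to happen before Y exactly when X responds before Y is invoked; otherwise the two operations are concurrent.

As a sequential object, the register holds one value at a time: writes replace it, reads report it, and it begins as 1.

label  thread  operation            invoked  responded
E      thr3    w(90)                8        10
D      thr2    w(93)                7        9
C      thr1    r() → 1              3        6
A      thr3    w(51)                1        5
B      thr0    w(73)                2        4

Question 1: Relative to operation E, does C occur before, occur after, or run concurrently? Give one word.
C spans [3,6], E spans [8,10]
resp(C)=6 < inv(E)=8

before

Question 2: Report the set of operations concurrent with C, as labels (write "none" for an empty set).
overlap test against C [3,6]: concurrent iff the interval meets 3..6
A [1,5]: concurrent
B [2,4]: concurrent
D [7,9]: after
E [8,10]: after

A, B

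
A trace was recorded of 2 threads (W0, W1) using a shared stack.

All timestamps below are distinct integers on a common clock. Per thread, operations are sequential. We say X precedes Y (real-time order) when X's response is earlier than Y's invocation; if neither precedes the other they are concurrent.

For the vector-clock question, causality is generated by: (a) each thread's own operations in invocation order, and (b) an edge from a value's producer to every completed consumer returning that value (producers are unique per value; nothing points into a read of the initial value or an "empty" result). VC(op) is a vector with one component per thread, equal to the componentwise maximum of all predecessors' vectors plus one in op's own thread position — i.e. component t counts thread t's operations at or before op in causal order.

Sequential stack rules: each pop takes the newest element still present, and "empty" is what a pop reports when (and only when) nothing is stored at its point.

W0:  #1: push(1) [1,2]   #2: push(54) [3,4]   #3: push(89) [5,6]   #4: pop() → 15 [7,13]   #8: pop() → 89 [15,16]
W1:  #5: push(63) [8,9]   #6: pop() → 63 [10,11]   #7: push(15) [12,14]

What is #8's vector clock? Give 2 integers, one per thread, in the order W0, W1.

(5, 3)

no predecessors for #5 (invoked 8): W1 increments from zero → (0, 1)
no predecessors for #1 (invoked 1): W0 increments from zero → (1, 0)
merge at #6 (invoked 10): VC(#5)=(0, 1), own-thread bump on W1 → (0, 2)
merge at #2 (invoked 3): VC(#1)=(1, 0), own-thread bump on W0 → (2, 0)
merge at #7 (invoked 12): VC(#6)=(0, 2), own-thread bump on W1 → (0, 3)
merge at #3 (invoked 5): VC(#2)=(2, 0), own-thread bump on W0 → (3, 0)
merge at #4 (invoked 7): VC(#3)=(3, 0), VC(#7)=(0, 3), own-thread bump on W0 → (4, 3)
merge at #8 (invoked 15): VC(#3)=(3, 0), VC(#4)=(4, 3), own-thread bump on W0 → (5, 3)
target: VC(#8) = (5, 3)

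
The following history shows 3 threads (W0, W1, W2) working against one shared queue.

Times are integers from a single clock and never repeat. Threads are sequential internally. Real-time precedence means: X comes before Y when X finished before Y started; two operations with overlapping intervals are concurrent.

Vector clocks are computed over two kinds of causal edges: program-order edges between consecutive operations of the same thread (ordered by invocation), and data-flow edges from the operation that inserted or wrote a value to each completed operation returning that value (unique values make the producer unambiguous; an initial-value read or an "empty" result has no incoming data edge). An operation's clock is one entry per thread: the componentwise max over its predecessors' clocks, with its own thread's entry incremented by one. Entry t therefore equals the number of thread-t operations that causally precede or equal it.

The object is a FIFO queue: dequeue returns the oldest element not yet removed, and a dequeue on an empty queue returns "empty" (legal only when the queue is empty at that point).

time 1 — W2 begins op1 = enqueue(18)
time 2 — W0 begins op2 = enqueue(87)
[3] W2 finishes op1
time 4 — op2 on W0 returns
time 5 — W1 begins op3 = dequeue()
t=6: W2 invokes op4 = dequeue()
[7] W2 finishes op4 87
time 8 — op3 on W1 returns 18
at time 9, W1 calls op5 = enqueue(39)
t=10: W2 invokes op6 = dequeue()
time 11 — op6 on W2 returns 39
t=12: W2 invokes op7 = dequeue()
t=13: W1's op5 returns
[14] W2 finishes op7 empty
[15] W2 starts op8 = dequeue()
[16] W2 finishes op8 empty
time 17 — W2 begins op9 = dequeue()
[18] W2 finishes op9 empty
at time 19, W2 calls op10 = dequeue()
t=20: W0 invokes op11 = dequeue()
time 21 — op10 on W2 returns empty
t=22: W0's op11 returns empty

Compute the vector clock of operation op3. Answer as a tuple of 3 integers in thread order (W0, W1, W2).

(0, 1, 1)

no predecessors for op1 (invoked 1): W2 increments from zero → (0, 0, 1)
no predecessors for op2 (invoked 2): W0 increments from zero → (1, 0, 0)
op3 (invocation 5): componentwise max over VC(op1)=(0, 0, 1), +1 at W1, giving (0, 1, 1)
op11 (invocation 20): componentwise max over VC(op2)=(1, 0, 0), +1 at W0, giving (2, 0, 0)
op5 (invocation 9): componentwise max over VC(op3)=(0, 1, 1), +1 at W1, giving (0, 2, 1)
op4 (invocation 6): componentwise max over VC(op1)=(0, 0, 1), VC(op2)=(1, 0, 0), +1 at W2, giving (1, 0, 2)
op6 (invocation 10): componentwise max over VC(op4)=(1, 0, 2), VC(op5)=(0, 2, 1), +1 at W2, giving (1, 2, 3)
op7 (invocation 12): componentwise max over VC(op6)=(1, 2, 3), +1 at W2, giving (1, 2, 4)
op8 (invocation 15): componentwise max over VC(op7)=(1, 2, 4), +1 at W2, giving (1, 2, 5)
op9 (invocation 17): componentwise max over VC(op8)=(1, 2, 5), +1 at W2, giving (1, 2, 6)
op10 (invocation 19): componentwise max over VC(op9)=(1, 2, 6), +1 at W2, giving (1, 2, 7)
target: VC(op3) = (0, 1, 1)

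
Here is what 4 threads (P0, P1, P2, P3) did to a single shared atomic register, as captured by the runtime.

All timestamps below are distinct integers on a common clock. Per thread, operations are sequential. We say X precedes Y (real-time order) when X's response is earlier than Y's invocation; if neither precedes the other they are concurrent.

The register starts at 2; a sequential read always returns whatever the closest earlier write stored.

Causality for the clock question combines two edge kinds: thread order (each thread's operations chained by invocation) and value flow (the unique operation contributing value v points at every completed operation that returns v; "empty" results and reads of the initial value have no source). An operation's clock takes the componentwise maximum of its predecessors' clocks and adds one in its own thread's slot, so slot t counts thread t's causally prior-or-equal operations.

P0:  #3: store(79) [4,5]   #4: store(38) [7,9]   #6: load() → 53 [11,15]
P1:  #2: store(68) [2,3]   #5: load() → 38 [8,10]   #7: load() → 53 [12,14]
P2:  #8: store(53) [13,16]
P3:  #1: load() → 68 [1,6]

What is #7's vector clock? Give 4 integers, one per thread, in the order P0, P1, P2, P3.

(2, 3, 1, 0)

#8, invoked 13, has no incoming edges; only P2's bump applies → (0, 0, 1, 0)
#2, invoked 2, has no incoming edges; only P1's bump applies → (0, 1, 0, 0)
#3, invoked 4, has no incoming edges; only P0's bump applies → (1, 0, 0, 0)
invoked at 1, #1 merges VC(#2)=(0, 1, 0, 0) and bumps P3's slot → (0, 1, 0, 1)
invoked at 7, #4 merges VC(#3)=(1, 0, 0, 0) and bumps P0's slot → (2, 0, 0, 0)
invoked at 8, #5 merges VC(#2)=(0, 1, 0, 0), VC(#4)=(2, 0, 0, 0) and bumps P1's slot → (2, 2, 0, 0)
invoked at 11, #6 merges VC(#4)=(2, 0, 0, 0), VC(#8)=(0, 0, 1, 0) and bumps P0's slot → (3, 0, 1, 0)
invoked at 12, #7 merges VC(#5)=(2, 2, 0, 0), VC(#8)=(0, 0, 1, 0) and bumps P1's slot → (2, 3, 1, 0)
target: VC(#7) = (2, 3, 1, 0)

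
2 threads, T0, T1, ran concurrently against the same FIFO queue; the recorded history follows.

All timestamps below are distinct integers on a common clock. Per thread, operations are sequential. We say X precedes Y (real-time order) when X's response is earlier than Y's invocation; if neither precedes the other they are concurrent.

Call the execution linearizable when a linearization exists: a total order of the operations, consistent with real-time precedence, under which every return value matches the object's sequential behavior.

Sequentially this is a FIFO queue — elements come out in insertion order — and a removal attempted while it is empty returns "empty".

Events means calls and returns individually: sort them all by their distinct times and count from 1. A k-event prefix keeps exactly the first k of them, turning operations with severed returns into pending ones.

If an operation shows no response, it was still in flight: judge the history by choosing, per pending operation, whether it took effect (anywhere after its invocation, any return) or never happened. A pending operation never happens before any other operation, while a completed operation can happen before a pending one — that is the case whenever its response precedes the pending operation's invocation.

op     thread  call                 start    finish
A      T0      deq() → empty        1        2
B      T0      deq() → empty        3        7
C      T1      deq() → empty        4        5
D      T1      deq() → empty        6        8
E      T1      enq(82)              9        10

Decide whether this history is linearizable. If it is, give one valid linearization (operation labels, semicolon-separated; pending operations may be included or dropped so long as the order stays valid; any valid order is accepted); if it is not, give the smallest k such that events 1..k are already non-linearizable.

linearizable — witness: A; B; C; D; E

after step 1 (A deq() → empty): queue <>
after step 2 (B deq() → empty): queue <>
after step 3 (C deq() → empty): queue <>
after step 4 (D deq() → empty): queue <>
after step 5 (E enq(82)): queue <82>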